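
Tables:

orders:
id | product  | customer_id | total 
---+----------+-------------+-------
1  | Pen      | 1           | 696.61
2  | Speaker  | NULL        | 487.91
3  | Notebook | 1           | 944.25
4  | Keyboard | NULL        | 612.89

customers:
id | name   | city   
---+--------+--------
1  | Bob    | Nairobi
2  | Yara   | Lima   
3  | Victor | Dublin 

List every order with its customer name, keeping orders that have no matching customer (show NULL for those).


LEFT JOIN keeps every row from orders (the left table); where customer_id has no match in customers, the customer columns become NULL. Walk through each order:
  - order 1 (Pen): customer_id=1 -> matches Bob
  - order 2 (Speaker): customer_id=NULL, no match -> kept with NULL
  - order 3 (Notebook): customer_id=1 -> matches Bob
  - order 4 (Keyboard): customer_id=NULL, no match -> kept with NULL
All 4 rows appear; 2 have NULL customer.

SQL:
SELECT a.product, b.name AS customer
FROM orders a
LEFT JOIN customers b ON a.customer_id = b.id

Result:
product  | customer
---------+---------
Pen      | Bob     
Speaker  | NULL    
Notebook | Bob     
Keyboard | NULL    


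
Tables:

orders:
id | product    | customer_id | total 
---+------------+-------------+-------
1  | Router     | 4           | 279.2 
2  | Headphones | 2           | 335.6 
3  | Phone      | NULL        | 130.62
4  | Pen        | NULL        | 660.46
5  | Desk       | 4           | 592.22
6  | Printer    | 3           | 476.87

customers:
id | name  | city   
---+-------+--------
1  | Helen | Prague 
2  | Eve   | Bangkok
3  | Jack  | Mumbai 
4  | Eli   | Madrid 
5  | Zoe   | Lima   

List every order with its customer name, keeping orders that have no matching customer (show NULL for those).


LEFT JOIN keeps every row from orders (the left table); where customer_id has no match in customers, the customer columns become NULL. Walk through each order:
  - order 1 (Router): customer_id=4 -> matches Eli
  - order 2 (Headphones): customer_id=2 -> matches Eve
  - order 3 (Phone): customer_id=NULL, no match -> kept with NULL
  - order 4 (Pen): customer_id=NULL, no match -> kept with NULL
  - order 5 (Desk): customer_id=4 -> matches Eli
  - order 6 (Printer): customer_id=3 -> matches Jack
All 6 rows appear; 2 have NULL customer.

SQL:
SELECT a.product, b.name AS customer
FROM orders a
LEFT JOIN customers b ON a.customer_id = b.id

Result:
product    | customer
-----------+---------
Router     | Eli     
Headphones | Eve     
Phone      | NULL    
Pen        | NULL    
Desk       | Eli     
Printer    | Jack    


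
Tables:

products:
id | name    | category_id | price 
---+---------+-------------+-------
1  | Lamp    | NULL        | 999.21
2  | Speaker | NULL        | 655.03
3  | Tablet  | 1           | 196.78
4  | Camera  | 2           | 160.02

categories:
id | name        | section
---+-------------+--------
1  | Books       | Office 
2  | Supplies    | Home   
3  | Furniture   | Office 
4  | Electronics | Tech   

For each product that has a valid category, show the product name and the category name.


INNER JOIN keeps only products rows whose category_id matches an id in categories. Walk through each product:
  - product 1 (Lamp): category_id=NULL, no match -> dropped
  - product 2 (Speaker): category_id=NULL, no match -> dropped
  - product 3 (Tablet): category_id=1 -> matches Books
  - product 4 (Camera): category_id=2 -> matches Supplies
So 2 of 4 rows are dropped.

SQL:
SELECT a.name, b.name AS category
FROM products a
INNER JOIN categories b ON a.category_id = b.id

Result:
name   | category
-------+---------
Tablet | Books   
Camera | Supplies


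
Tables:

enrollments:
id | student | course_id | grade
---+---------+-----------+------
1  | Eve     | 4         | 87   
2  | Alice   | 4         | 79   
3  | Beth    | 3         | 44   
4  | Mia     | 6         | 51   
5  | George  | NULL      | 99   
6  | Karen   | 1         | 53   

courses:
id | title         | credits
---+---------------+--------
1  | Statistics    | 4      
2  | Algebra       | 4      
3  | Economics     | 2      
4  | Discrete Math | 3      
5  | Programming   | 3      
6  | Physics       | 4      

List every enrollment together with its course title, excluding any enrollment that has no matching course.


INNER JOIN keeps only enrollments rows whose course_id matches an id in courses. Walk through each enrollment:
  - enrollment 1 (Eve): course_id=4 -> matches Discrete Math
  - enrollment 2 (Alice): course_id=4 -> matches Discrete Math
  - enrollment 3 (Beth): course_id=3 -> matches Economics
  - enrollment 4 (Mia): course_id=6 -> matches Physics
  - enrollment 5 (George): course_id=NULL, no match -> dropped
  - enrollment 6 (Karen): course_id=1 -> matches Statistics
So 1 of 6 rows is dropped.

SQL:
SELECT a.student, b.title AS course
FROM enrollments a
INNER JOIN courses b ON a.course_id = b.id

Result:
student | course       
--------+--------------
Eve     | Discrete Math
Alice   | Discrete Math
Beth    | Economics    
Mia     | Physics      
Karen   | Statistics   


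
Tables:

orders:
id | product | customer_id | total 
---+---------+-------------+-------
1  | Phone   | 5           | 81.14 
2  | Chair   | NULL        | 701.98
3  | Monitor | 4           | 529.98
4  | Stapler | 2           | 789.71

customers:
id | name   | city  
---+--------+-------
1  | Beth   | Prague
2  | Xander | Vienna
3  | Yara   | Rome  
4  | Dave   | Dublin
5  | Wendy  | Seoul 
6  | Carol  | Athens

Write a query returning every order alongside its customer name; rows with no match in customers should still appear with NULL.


LEFT JOIN keeps every row from orders (the left table); where customer_id has no match in customers, the customer columns become NULL. Walk through each order:
  - order 1 (Phone): customer_id=5 -> matches Wendy
  - order 2 (Chair): customer_id=NULL, no match -> kept with NULL
  - order 3 (Monitor): customer_id=4 -> matches Dave
  - order 4 (Stapler): customer_id=2 -> matches Xander
All 4 rows appear; 1 has NULL customer.

SQL:
SELECT a.product, b.name AS customer
FROM orders a
LEFT JOIN customers b ON a.customer_id = b.id

Result:
product | customer
--------+---------
Phone   | Wendy   
Chair   | NULL    
Monitor | Dave    
Stapler | Xander  


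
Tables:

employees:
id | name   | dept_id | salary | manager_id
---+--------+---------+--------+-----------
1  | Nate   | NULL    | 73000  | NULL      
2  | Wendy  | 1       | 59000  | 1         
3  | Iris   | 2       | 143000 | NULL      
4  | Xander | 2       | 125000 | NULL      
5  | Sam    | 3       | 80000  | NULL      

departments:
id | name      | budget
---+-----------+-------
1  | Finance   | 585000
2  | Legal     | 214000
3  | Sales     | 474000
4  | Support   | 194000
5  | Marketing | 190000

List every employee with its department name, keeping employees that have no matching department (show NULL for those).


LEFT JOIN keeps every row from employees (the left table); where dept_id has no match in departments, the department columns become NULL. Walk through each employee:
  - employee 1 (Nate): dept_id=NULL, no match -> kept with NULL
  - employee 2 (Wendy): dept_id=1 -> matches Finance
  - employee 3 (Iris): dept_id=2 -> matches Legal
  - employee 4 (Xander): dept_id=2 -> matches Legal
  - employee 5 (Sam): dept_id=3 -> matches Sales
All 5 rows appear; 1 has NULL department.

SQL:
SELECT a.name, b.name AS department
FROM employees a
LEFT JOIN departments b ON a.dept_id = b.id

Result:
name   | department
-------+-----------
Nate   | NULL      
Wendy  | Finance   
Iris   | Legal     
Xander | Legal     
Sam    | Sales     


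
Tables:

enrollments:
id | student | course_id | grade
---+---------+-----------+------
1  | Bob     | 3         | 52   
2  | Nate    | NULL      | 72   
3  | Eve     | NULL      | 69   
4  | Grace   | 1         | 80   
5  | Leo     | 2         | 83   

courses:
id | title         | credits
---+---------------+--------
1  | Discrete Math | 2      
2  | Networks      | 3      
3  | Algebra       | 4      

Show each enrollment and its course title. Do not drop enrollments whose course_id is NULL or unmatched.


LEFT JOIN keeps every row from enrollments (the left table); where course_id has no match in courses, the course columns become NULL. Walk through each enrollment:
  - enrollment 1 (Bob): course_id=3 -> matches Algebra
  - enrollment 2 (Nate): course_id=NULL, no match -> kept with NULL
  - enrollment 3 (Eve): course_id=NULL, no match -> kept with NULL
  - enrollment 4 (Grace): course_id=1 -> matches Discrete Math
  - enrollment 5 (Leo): course_id=2 -> matches Networks
All 5 rows appear; 2 have NULL course.

SQL:
SELECT a.student, b.title AS course
FROM enrollments a
LEFT JOIN courses b ON a.course_id = b.id

Result:
student | course       
--------+--------------
Bob     | Algebra      
Nate    | NULL         
Eve     | NULL         
Grace   | Discrete Math
Leo     | Networks     


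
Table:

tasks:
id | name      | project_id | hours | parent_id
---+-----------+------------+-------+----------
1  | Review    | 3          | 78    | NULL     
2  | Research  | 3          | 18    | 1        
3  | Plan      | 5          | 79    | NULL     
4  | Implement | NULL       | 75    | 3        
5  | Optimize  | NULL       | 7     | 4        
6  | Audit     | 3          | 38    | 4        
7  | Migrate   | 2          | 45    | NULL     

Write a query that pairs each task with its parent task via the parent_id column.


This is a self-join: tasks is joined to a second copy of itself, matching each row's parent_id to another row's id. Use LEFT JOIN so rows with parent_id=NULL are kept.
  - task 1 (Review): parent_id=NULL -> NULL
  - task 2 (Research): parent_id=1 -> Review
  - task 3 (Plan): parent_id=NULL -> NULL
  - task 4 (Implement): parent_id=3 -> Plan
  - task 5 (Optimize): parent_id=4 -> Implement
  - task 6 (Audit): parent_id=4 -> Implement
  - task 7 (Migrate): parent_id=NULL -> NULL

SQL:
SELECT a.name AS item, b.name AS parent
FROM tasks a
LEFT JOIN tasks b ON a.parent_id = b.id

Result:
item      | parent   
----------+----------
Review    | NULL     
Research  | Review   
Plan      | NULL     
Implement | Plan     
Optimize  | Implement
Audit     | Implement
Migrate   | NULL     


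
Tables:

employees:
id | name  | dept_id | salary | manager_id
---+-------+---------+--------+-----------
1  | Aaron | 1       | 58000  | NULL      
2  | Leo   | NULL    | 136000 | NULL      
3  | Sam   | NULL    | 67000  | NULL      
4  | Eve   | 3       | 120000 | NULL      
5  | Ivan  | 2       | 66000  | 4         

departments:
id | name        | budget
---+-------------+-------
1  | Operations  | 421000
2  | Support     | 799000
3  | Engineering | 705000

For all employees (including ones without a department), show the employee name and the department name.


LEFT JOIN keeps every row from employees (the left table); where dept_id has no match in departments, the department columns become NULL. Walk through each employee:
  - employee 1 (Aaron): dept_id=1 -> matches Operations
  - employee 2 (Leo): dept_id=NULL, no match -> kept with NULL
  - employee 3 (Sam): dept_id=NULL, no match -> kept with NULL
  - employee 4 (Eve): dept_id=3 -> matches Engineering
  - employee 5 (Ivan): dept_id=2 -> matches Support
All 5 rows appear; 2 have NULL department.

SQL:
SELECT a.name, b.name AS department
FROM employees a
LEFT JOIN departments b ON a.dept_id = b.id

Result:
name  | department 
------+------------
Aaron | Operations 
Leo   | NULL       
Sam   | NULL       
Eve   | Engineering
Ivan  | Support    


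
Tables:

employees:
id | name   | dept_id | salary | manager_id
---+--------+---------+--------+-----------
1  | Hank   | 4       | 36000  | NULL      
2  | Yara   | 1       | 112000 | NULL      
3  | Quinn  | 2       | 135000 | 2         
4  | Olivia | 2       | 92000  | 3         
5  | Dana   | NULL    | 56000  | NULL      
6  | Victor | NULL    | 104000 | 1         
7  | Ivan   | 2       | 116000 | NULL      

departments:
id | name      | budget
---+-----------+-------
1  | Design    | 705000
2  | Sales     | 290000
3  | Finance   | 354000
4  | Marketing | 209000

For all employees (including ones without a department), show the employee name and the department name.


LEFT JOIN keeps every row from employees (the left table); where dept_id has no match in departments, the department columns become NULL. Walk through each employee:
  - employee 1 (Hank): dept_id=4 -> matches Marketing
  - employee 2 (Yara): dept_id=1 -> matches Design
  - employee 3 (Quinn): dept_id=2 -> matches Sales
  - employee 4 (Olivia): dept_id=2 -> matches Sales
  - employee 5 (Dana): dept_id=NULL, no match -> kept with NULL
  - employee 6 (Victor): dept_id=NULL, no match -> kept with NULL
  - employee 7 (Ivan): dept_id=2 -> matches Sales
All 7 rows appear; 2 have NULL department.

SQL:
SELECT a.name, b.name AS department
FROM employees a
LEFT JOIN departments b ON a.dept_id = b.id

Result:
name   | department
-------+-----------
Hank   | Marketing 
Yara   | Design    
Quinn  | Sales     
Olivia | Sales     
Dana   | NULL      
Victor | NULL      
Ivan   | Sales     


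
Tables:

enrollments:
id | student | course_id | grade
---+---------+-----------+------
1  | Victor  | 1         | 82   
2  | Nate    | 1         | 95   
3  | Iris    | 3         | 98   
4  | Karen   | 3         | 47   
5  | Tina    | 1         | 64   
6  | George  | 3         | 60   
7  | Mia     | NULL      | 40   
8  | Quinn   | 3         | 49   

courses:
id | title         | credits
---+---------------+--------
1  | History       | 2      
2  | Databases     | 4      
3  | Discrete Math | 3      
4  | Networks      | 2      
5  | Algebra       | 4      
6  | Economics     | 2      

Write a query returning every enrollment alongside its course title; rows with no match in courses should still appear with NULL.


LEFT JOIN keeps every row from enrollments (the left table); where course_id has no match in courses, the course columns become NULL. Walk through each enrollment:
  - enrollment 1 (Victor): course_id=1 -> matches History
  - enrollment 2 (Nate): course_id=1 -> matches History
  - enrollment 3 (Iris): course_id=3 -> matches Discrete Math
  - enrollment 4 (Karen): course_id=3 -> matches Discrete Math
  - enrollment 5 (Tina): course_id=1 -> matches History
  - enrollment 6 (George): course_id=3 -> matches Discrete Math
  - enrollment 7 (Mia): course_id=NULL, no match -> kept with NULL
  - enrollment 8 (Quinn): course_id=3 -> matches Discrete Math
All 8 rows appear; 1 has NULL course.

SQL:
SELECT a.student, b.title AS course
FROM enrollments a
LEFT JOIN courses b ON a.course_id = b.id

Result:
student | course       
--------+--------------
Victor  | History      
Nate    | History      
Iris    | Discrete Math
Karen   | Discrete Math
Tina    | History      
George  | Discrete Math
Mia     | NULL         
Quinn   | Discrete Math


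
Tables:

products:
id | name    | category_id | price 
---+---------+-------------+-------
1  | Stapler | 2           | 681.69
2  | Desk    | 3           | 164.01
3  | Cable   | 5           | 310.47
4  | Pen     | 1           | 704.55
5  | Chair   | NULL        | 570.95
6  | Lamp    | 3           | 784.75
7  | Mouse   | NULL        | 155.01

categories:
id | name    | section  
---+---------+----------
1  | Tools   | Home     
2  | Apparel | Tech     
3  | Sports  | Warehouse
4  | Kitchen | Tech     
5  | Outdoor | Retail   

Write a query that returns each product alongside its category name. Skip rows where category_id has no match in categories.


INNER JOIN keeps only products rows whose category_id matches an id in categories. Walk through each product:
  - product 1 (Stapler): category_id=2 -> matches Apparel
  - product 2 (Desk): category_id=3 -> matches Sports
  - product 3 (Cable): category_id=5 -> matches Outdoor
  - product 4 (Pen): category_id=1 -> matches Tools
  - product 5 (Chair): category_id=NULL, no match -> dropped
  - product 6 (Lamp): category_id=3 -> matches Sports
  - product 7 (Mouse): category_id=NULL, no match -> dropped
So 2 of 7 rows are dropped.

SQL:
SELECT a.name, b.name AS category
FROM products a
INNER JOIN categories b ON a.category_id = b.id

Result:
name    | category
--------+---------
Stapler | Apparel 
Desk    | Sports  
Cable   | Outdoor 
Pen     | Tools   
Lamp    | Sports  


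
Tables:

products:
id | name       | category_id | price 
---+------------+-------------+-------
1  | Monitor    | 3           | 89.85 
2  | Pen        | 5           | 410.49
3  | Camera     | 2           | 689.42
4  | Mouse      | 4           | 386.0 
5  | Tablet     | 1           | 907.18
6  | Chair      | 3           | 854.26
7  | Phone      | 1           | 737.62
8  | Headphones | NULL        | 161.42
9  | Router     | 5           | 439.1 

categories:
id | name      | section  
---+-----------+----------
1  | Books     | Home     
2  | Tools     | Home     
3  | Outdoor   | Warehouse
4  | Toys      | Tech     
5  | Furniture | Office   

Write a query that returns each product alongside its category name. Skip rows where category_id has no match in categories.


INNER JOIN keeps only products rows whose category_id matches an id in categories. Walk through each product:
  - product 1 (Monitor): category_id=3 -> matches Outdoor
  - product 2 (Pen): category_id=5 -> matches Furniture
  - product 3 (Camera): category_id=2 -> matches Tools
  - product 4 (Mouse): category_id=4 -> matches Toys
  - product 5 (Tablet): category_id=1 -> matches Books
  - product 6 (Chair): category_id=3 -> matches Outdoor
  - product 7 (Phone): category_id=1 -> matches Books
  - product 8 (Headphones): category_id=NULL, no match -> dropped
  - product 9 (Router): category_id=5 -> matches Furniture
So 1 of 9 rows is dropped.

SQL:
SELECT a.name, b.name AS category
FROM products a
INNER JOIN categories b ON a.category_id = b.id

Result:
name    | category 
--------+----------
Monitor | Outdoor  
Pen     | Furniture
Camera  | Tools    
Mouse   | Toys     
Tablet  | Books    
Chair   | Outdoor  
Phone   | Books    
Router  | Furniture


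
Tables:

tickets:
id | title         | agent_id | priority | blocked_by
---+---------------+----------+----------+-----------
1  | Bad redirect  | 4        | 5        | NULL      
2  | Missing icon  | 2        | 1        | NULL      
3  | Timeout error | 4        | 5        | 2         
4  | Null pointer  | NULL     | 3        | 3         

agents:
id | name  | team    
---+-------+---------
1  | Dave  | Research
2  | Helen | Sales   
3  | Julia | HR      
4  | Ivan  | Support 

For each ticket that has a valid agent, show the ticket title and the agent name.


INNER JOIN keeps only tickets rows whose agent_id matches an id in agents. Walk through each ticket:
  - ticket 1 (Bad redirect): agent_id=4 -> matches Ivan
  - ticket 2 (Missing icon): agent_id=2 -> matches Helen
  - ticket 3 (Timeout error): agent_id=4 -> matches Ivan
  - ticket 4 (Null pointer): agent_id=NULL, no match -> dropped
So 1 of 4 rows is dropped.

SQL:
SELECT a.title, b.name AS agent
FROM tickets a
INNER JOIN agents b ON a.agent_id = b.id

Result:
title         | agent
--------------+------
Bad redirect  | Ivan 
Missing icon  | Helen
Timeout error | Ivan 


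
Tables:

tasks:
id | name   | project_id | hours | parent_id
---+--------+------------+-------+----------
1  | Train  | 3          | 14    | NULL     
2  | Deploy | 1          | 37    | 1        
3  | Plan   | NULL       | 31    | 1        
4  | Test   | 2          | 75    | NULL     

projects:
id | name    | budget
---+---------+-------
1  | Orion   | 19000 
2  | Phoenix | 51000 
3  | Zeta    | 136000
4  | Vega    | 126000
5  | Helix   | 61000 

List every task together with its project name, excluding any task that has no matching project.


INNER JOIN keeps only tasks rows whose project_id matches an id in projects. Walk through each task:
  - task 1 (Train): project_id=3 -> matches Zeta
  - task 2 (Deploy): project_id=1 -> matches Orion
  - task 3 (Plan): project_id=NULL, no match -> dropped
  - task 4 (Test): project_id=2 -> matches Phoenix
So 1 of 4 rows is dropped.

SQL:
SELECT a.name, b.name AS project
FROM tasks a
INNER JOIN projects b ON a.project_id = b.id

Result:
name   | project
-------+--------
Train  | Zeta   
Deploy | Orion  
Test   | Phoenix


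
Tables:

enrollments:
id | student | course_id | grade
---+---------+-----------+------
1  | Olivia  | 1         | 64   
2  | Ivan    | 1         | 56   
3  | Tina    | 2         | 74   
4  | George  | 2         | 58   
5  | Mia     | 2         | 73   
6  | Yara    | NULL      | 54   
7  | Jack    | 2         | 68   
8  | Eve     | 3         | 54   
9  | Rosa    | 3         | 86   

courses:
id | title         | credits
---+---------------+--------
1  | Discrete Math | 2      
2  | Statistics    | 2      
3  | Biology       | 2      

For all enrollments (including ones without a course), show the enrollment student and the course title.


LEFT JOIN keeps every row from enrollments (the left table); where course_id has no match in courses, the course columns become NULL. Walk through each enrollment:
  - enrollment 1 (Olivia): course_id=1 -> matches Discrete Math
  - enrollment 2 (Ivan): course_id=1 -> matches Discrete Math
  - enrollment 3 (Tina): course_id=2 -> matches Statistics
  - enrollment 4 (George): course_id=2 -> matches Statistics
  - enrollment 5 (Mia): course_id=2 -> matches Statistics
  - enrollment 6 (Yara): course_id=NULL, no match -> kept with NULL
  - enrollment 7 (Jack): course_id=2 -> matches Statistics
  - enrollment 8 (Eve): course_id=3 -> matches Biology
  - enrollment 9 (Rosa): course_id=3 -> matches Biology
All 9 rows appear; 1 has NULL course.

SQL:
SELECT a.student, b.title AS course
FROM enrollments a
LEFT JOIN courses b ON a.course_id = b.id

Result:
student | course       
--------+--------------
Olivia  | Discrete Math
Ivan    | Discrete Math
Tina    | Statistics   
George  | Statistics   
Mia     | Statistics   
Yara    | NULL         
Jack    | Statistics   
Eve     | Biology      
Rosa    | Biology      


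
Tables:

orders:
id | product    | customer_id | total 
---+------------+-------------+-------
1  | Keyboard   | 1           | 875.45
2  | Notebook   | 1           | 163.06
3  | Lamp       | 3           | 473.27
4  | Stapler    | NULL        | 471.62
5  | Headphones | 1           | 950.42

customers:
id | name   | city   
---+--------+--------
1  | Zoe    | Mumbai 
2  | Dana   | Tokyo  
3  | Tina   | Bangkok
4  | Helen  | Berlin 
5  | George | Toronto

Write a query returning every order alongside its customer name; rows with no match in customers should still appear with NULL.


LEFT JOIN keeps every row from orders (the left table); where customer_id has no match in customers, the customer columns become NULL. Walk through each order:
  - order 1 (Keyboard): customer_id=1 -> matches Zoe
  - order 2 (Notebook): customer_id=1 -> matches Zoe
  - order 3 (Lamp): customer_id=3 -> matches Tina
  - order 4 (Stapler): customer_id=NULL, no match -> kept with NULL
  - order 5 (Headphones): customer_id=1 -> matches Zoe
All 5 rows appear; 1 has NULL customer.

SQL:
SELECT a.product, b.name AS customer
FROM orders a
LEFT JOIN customers b ON a.customer_id = b.id

Result:
product    | customer
-----------+---------
Keyboard   | Zoe     
Notebook   | Zoe     
Lamp       | Tina    
Stapler    | NULL    
Headphones | Zoe     


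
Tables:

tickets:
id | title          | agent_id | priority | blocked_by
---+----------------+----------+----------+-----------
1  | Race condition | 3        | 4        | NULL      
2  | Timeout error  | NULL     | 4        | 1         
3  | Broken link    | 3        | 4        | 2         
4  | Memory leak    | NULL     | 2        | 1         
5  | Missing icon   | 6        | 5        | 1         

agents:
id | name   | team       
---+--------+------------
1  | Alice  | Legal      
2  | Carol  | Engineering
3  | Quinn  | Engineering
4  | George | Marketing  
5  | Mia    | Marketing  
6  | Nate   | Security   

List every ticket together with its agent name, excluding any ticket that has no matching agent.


INNER JOIN keeps only tickets rows whose agent_id matches an id in agents. Walk through each ticket:
  - ticket 1 (Race condition): agent_id=3 -> matches Quinn
  - ticket 2 (Timeout error): agent_id=NULL, no match -> dropped
  - ticket 3 (Broken link): agent_id=3 -> matches Quinn
  - ticket 4 (Memory leak): agent_id=NULL, no match -> dropped
  - ticket 5 (Missing icon): agent_id=6 -> matches Nate
So 2 of 5 rows are dropped.

SQL:
SELECT a.title, b.name AS agent
FROM tickets a
INNER JOIN agents b ON a.agent_id = b.id

Result:
title          | agent
---------------+------
Race condition | Quinn
Broken link    | Quinn
Missing icon   | Nate 


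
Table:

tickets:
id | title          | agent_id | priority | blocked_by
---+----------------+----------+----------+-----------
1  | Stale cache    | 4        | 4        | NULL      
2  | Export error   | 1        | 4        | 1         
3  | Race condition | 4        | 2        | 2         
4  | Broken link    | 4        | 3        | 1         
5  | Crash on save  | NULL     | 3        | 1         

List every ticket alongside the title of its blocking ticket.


This is a self-join: tickets is joined to a second copy of itself, matching each row's blocked_by to another row's id. Use LEFT JOIN so rows with blocked_by=NULL are kept.
  - ticket 1 (Stale cache): blocked_by=NULL -> NULL
  - ticket 2 (Export error): blocked_by=1 -> Stale cache
  - ticket 3 (Race condition): blocked_by=2 -> Export error
  - ticket 4 (Broken link): blocked_by=1 -> Stale cache
  - ticket 5 (Crash on save): blocked_by=1 -> Stale cache

SQL:
SELECT a.title AS item, b.title AS blocked_by
FROM tickets a
LEFT JOIN tickets b ON a.blocked_by = b.id

Result:
item           | blocked_by  
---------------+-------------
Stale cache    | NULL        
Export error   | Stale cache 
Race condition | Export error
Broken link    | Stale cache 
Crash on save  | Stale cache 


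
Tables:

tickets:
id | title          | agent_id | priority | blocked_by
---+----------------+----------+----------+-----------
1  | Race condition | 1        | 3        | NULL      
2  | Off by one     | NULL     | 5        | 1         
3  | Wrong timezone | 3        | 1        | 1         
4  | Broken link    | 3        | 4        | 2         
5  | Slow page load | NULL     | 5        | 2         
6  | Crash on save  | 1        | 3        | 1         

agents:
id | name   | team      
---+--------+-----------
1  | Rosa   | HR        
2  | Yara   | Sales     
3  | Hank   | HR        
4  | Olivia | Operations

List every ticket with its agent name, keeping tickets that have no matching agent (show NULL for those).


LEFT JOIN keeps every row from tickets (the left table); where agent_id has no match in agents, the agent columns become NULL. Walk through each ticket:
  - ticket 1 (Race condition): agent_id=1 -> matches Rosa
  - ticket 2 (Off by one): agent_id=NULL, no match -> kept with NULL
  - ticket 3 (Wrong timezone): agent_id=3 -> matches Hank
  - ticket 4 (Broken link): agent_id=3 -> matches Hank
  - ticket 5 (Slow page load): agent_id=NULL, no match -> kept with NULL
  - ticket 6 (Crash on save): agent_id=1 -> matches Rosa
All 6 rows appear; 2 have NULL agent.

SQL:
SELECT a.title, b.name AS agent
FROM tickets a
LEFT JOIN agents b ON a.agent_id = b.id

Result:
title          | agent
---------------+------
Race condition | Rosa 
Off by one     | NULL 
Wrong timezone | Hank 
Broken link    | Hank 
Slow page load | NULL 
Crash on save  | Rosa 


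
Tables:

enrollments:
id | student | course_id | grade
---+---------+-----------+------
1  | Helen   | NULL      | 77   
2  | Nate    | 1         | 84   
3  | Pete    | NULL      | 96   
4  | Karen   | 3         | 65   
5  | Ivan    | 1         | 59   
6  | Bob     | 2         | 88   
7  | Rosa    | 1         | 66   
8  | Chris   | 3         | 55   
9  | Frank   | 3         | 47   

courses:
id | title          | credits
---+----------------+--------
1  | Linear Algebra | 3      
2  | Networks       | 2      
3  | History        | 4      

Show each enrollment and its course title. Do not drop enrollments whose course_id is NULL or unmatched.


LEFT JOIN keeps every row from enrollments (the left table); where course_id has no match in courses, the course columns become NULL. Walk through each enrollment:
  - enrollment 1 (Helen): course_id=NULL, no match -> kept with NULL
  - enrollment 2 (Nate): course_id=1 -> matches Linear Algebra
  - enrollment 3 (Pete): course_id=NULL, no match -> kept with NULL
  - enrollment 4 (Karen): course_id=3 -> matches History
  - enrollment 5 (Ivan): course_id=1 -> matches Linear Algebra
  - enrollment 6 (Bob): course_id=2 -> matches Networks
  - enrollment 7 (Rosa): course_id=1 -> matches Linear Algebra
  - enrollment 8 (Chris): course_id=3 -> matches History
  - enrollment 9 (Frank): course_id=3 -> matches History
All 9 rows appear; 2 have NULL course.

SQL:
SELECT a.student, b.title AS course
FROM enrollments a
LEFT JOIN courses b ON a.course_id = b.id

Result:
student | course        
--------+---------------
Helen   | NULL          
Nate    | Linear Algebra
Pete    | NULL          
Karen   | History       
Ivan    | Linear Algebra
Bob     | Networks      
Rosa    | Linear Algebra
Chris   | History       
Frank   | History       


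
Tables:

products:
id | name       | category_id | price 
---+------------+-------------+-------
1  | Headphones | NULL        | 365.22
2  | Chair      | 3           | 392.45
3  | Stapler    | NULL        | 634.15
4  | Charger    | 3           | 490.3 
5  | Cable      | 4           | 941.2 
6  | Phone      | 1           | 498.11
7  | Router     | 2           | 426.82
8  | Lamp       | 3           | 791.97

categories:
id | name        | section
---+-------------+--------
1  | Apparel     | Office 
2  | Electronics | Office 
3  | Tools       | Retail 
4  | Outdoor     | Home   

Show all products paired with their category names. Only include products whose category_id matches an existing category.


INNER JOIN keeps only products rows whose category_id matches an id in categories. Walk through each product:
  - product 1 (Headphones): category_id=NULL, no match -> dropped
  - product 2 (Chair): category_id=3 -> matches Tools
  - product 3 (Stapler): category_id=NULL, no match -> dropped
  - product 4 (Charger): category_id=3 -> matches Tools
  - product 5 (Cable): category_id=4 -> matches Outdoor
  - product 6 (Phone): category_id=1 -> matches Apparel
  - product 7 (Router): category_id=2 -> matches Electronics
  - product 8 (Lamp): category_id=3 -> matches Tools
So 2 of 8 rows are dropped.

SQL:
SELECT a.name, b.name AS category
FROM products a
INNER JOIN categories b ON a.category_id = b.id

Result:
name    | category   
--------+------------
Chair   | Tools      
Charger | Tools      
Cable   | Outdoor    
Phone   | Apparel    
Router  | Electronics
Lamp    | Tools      


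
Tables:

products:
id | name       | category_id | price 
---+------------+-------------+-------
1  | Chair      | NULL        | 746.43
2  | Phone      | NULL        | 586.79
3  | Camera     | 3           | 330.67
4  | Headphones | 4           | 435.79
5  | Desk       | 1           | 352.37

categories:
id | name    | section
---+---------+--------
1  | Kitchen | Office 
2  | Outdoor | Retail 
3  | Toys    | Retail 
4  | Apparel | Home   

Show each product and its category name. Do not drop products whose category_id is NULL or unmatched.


LEFT JOIN keeps every row from products (the left table); where category_id has no match in categories, the category columns become NULL. Walk through each product:
  - product 1 (Chair): category_id=NULL, no match -> kept with NULL
  - product 2 (Phone): category_id=NULL, no match -> kept with NULL
  - product 3 (Camera): category_id=3 -> matches Toys
  - product 4 (Headphones): category_id=4 -> matches Apparel
  - product 5 (Desk): category_id=1 -> matches Kitchen
All 5 rows appear; 2 have NULL category.

SQL:
SELECT a.name, b.name AS category
FROM products a
LEFT JOIN categories b ON a.category_id = b.id

Result:
name       | category
-----------+---------
Chair      | NULL    
Phone      | NULL    
Camera     | Toys    
Headphones | Apparel 
Desk       | Kitchen 


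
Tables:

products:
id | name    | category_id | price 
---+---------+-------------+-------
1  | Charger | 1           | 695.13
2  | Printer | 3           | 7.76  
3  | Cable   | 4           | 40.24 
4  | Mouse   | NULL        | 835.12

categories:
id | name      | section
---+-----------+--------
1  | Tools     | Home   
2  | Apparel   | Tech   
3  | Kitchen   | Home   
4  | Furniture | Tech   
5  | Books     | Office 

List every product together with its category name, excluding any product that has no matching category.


INNER JOIN keeps only products rows whose category_id matches an id in categories. Walk through each product:
  - product 1 (Charger): category_id=1 -> matches Tools
  - product 2 (Printer): category_id=3 -> matches Kitchen
  - product 3 (Cable): category_id=4 -> matches Furniture
  - product 4 (Mouse): category_id=NULL, no match -> dropped
So 1 of 4 rows is dropped.

SQL:
SELECT a.name, b.name AS category
FROM products a
INNER JOIN categories b ON a.category_id = b.id

Result:
name    | category 
--------+----------
Charger | Tools    
Printer | Kitchen  
Cable   | Furniture


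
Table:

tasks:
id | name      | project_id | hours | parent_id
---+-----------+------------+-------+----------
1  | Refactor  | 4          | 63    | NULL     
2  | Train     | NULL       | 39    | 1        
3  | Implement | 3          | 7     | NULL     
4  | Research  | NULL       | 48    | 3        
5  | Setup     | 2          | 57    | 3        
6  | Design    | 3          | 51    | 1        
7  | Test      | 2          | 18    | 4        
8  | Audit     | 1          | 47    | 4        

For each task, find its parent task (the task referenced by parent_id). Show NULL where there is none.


This is a self-join: tasks is joined to a second copy of itself, matching each row's parent_id to another row's id. Use LEFT JOIN so rows with parent_id=NULL are kept.
  - task 1 (Refactor): parent_id=NULL -> NULL
  - task 2 (Train): parent_id=1 -> Refactor
  - task 3 (Implement): parent_id=NULL -> NULL
  - task 4 (Research): parent_id=3 -> Implement
  - task 5 (Setup): parent_id=3 -> Implement
  - task 6 (Design): parent_id=1 -> Refactor
  - task 7 (Test): parent_id=4 -> Research
  - task 8 (Audit): parent_id=4 -> Research

SQL:
SELECT a.name AS item, b.name AS parent
FROM tasks a
LEFT JOIN tasks b ON a.parent_id = b.id

Result:
item      | parent   
----------+----------
Refactor  | NULL     
Train     | Refactor 
Implement | NULL     
Research  | Implement
Setup     | Implement
Design    | Refactor 
Test      | Research 
Audit     | Research 


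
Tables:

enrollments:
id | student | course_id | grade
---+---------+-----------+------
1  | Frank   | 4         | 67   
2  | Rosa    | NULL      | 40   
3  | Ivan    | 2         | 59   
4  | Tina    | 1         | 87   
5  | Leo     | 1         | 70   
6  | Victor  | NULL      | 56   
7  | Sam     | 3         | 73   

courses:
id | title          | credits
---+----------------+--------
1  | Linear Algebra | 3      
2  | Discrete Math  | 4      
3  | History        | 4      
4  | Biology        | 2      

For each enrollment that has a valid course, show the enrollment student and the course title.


INNER JOIN keeps only enrollments rows whose course_id matches an id in courses. Walk through each enrollment:
  - enrollment 1 (Frank): course_id=4 -> matches Biology
  - enrollment 2 (Rosa): course_id=NULL, no match -> dropped
  - enrollment 3 (Ivan): course_id=2 -> matches Discrete Math
  - enrollment 4 (Tina): course_id=1 -> matches Linear Algebra
  - enrollment 5 (Leo): course_id=1 -> matches Linear Algebra
  - enrollment 6 (Victor): course_id=NULL, no match -> dropped
  - enrollment 7 (Sam): course_id=3 -> matches History
So 2 of 7 rows are dropped.

SQL:
SELECT a.student, b.title AS course
FROM enrollments a
INNER JOIN courses b ON a.course_id = b.id

Result:
student | course        
--------+---------------
Frank   | Biology       
Ivan    | Discrete Math 
Tina    | Linear Algebra
Leo     | Linear Algebra
Sam     | History       


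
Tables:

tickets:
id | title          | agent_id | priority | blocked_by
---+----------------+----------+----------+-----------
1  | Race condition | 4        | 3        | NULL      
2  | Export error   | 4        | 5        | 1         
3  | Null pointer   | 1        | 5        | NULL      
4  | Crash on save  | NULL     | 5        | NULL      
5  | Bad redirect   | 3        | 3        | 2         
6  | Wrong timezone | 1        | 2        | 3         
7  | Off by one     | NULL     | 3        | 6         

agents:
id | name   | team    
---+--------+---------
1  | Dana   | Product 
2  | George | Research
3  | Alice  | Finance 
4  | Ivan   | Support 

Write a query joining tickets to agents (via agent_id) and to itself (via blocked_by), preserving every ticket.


Two LEFT JOINs from the same base table tickets: one to agents via agent_id, one to tickets itself via blocked_by. Both are LEFT so every ticket is preserved.
Match against agents:
  - ticket 1 (Race condition): agent_id=4 -> matches Ivan
  - ticket 2 (Export error): agent_id=4 -> matches Ivan
  - ticket 3 (Null pointer): agent_id=1 -> matches Dana
  - ticket 4 (Crash on save): agent_id=NULL, no match -> kept with NULL
  - ticket 5 (Bad redirect): agent_id=3 -> matches Alice
  - ticket 6 (Wrong timezone): agent_id=1 -> matches Dana
  - ticket 7 (Off by one): agent_id=NULL, no match -> kept with NULL
Match against tickets (self):
  - ticket 1 (Race condition): blocked_by=NULL -> NULL
  - ticket 2 (Export error): blocked_by=1 -> Race condition
  - ticket 3 (Null pointer): blocked_by=NULL -> NULL
  - ticket 4 (Crash on save): blocked_by=NULL -> NULL
  - ticket 5 (Bad redirect): blocked_by=2 -> Export error
  - ticket 6 (Wrong timezone): blocked_by=3 -> Null pointer
  - ticket 7 (Off by one): blocked_by=6 -> Wrong timezone

SQL:
SELECT a.title, b.name AS agent, c.title AS blocked_by
FROM tickets a
LEFT JOIN agents b ON a.agent_id = b.id
LEFT JOIN tickets c ON a.blocked_by = c.id

Result:
title          | agent | blocked_by    
---------------+-------+---------------
Race condition | Ivan  | NULL          
Export error   | Ivan  | Race condition
Null pointer   | Dana  | NULL          
Crash on save  | NULL  | NULL          
Bad redirect   | Alice | Export error  
Wrong timezone | Dana  | Null pointer  
Off by one     | NULL  | Wrong timezone


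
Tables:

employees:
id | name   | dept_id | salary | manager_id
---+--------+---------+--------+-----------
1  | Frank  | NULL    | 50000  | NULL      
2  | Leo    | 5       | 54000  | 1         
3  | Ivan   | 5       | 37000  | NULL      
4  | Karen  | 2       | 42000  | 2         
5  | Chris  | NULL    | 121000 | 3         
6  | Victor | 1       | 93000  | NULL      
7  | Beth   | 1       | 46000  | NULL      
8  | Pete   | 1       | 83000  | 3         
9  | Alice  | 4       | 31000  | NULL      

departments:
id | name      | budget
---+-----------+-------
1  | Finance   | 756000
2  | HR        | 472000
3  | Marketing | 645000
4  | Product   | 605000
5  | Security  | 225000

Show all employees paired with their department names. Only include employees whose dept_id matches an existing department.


INNER JOIN keeps only employees rows whose dept_id matches an id in departments. Walk through each employee:
  - employee 1 (Frank): dept_id=NULL, no match -> dropped
  - employee 2 (Leo): dept_id=5 -> matches Security
  - employee 3 (Ivan): dept_id=5 -> matches Security
  - employee 4 (Karen): dept_id=2 -> matches HR
  - employee 5 (Chris): dept_id=NULL, no match -> dropped
  - employee 6 (Victor): dept_id=1 -> matches Finance
  - employee 7 (Beth): dept_id=1 -> matches Finance
  - employee 8 (Pete): dept_id=1 -> matches Finance
  - employee 9 (Alice): dept_id=4 -> matches Product
So 2 of 9 rows are dropped.

SQL:
SELECT a.name, b.name AS department
FROM employees a
INNER JOIN departments b ON a.dept_id = b.id

Result:
name   | department
-------+-----------
Leo    | Security  
Ivan   | Security  
Karen  | HR        
Victor | Finance   
Beth   | Finance   
Pete   | Finance   
Alice  | Product   


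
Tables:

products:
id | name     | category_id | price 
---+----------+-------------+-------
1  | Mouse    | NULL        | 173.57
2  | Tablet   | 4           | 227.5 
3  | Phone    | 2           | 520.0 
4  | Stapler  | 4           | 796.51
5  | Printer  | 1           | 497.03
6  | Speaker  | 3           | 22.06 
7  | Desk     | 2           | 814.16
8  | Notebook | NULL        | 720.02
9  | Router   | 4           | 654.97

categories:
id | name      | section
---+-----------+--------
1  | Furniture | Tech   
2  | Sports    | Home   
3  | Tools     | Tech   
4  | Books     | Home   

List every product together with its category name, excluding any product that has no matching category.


INNER JOIN keeps only products rows whose category_id matches an id in categories. Walk through each product:
  - product 1 (Mouse): category_id=NULL, no match -> dropped
  - product 2 (Tablet): category_id=4 -> matches Books
  - product 3 (Phone): category_id=2 -> matches Sports
  - product 4 (Stapler): category_id=4 -> matches Books
  - product 5 (Printer): category_id=1 -> matches Furniture
  - product 6 (Speaker): category_id=3 -> matches Tools
  - product 7 (Desk): category_id=2 -> matches Sports
  - product 8 (Notebook): category_id=NULL, no match -> dropped
  - product 9 (Router): category_id=4 -> matches Books
So 2 of 9 rows are dropped.

SQL:
SELECT a.name, b.name AS category
FROM products a
INNER JOIN categories b ON a.category_id = b.id

Result:
name    | category 
--------+----------
Tablet  | Books    
Phone   | Sports   
Stapler | Books    
Printer | Furniture
Speaker | Tools    
Desk    | Sports   
Router  | Books    
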